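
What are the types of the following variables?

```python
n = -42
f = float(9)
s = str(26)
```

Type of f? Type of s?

f is float; s is str

float, str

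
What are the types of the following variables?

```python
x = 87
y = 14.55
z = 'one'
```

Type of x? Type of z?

x is int; z is str

int, str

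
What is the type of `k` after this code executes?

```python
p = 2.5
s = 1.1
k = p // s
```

float // float returns float (floor division preserves float type)

float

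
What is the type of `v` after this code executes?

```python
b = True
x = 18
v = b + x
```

bool + int returns int (True is 1, so 1 + 18 = 19)

int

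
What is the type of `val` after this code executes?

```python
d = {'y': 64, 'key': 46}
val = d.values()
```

.values() returns a dict_values view object

dict_values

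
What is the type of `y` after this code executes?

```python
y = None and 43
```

'and' returns first falsy value (None)

NoneType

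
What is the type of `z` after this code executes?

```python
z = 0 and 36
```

'and' returns the first falsy value (0, which is int)

int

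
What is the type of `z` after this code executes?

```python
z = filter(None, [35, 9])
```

filter() returns a filter iterator object

filter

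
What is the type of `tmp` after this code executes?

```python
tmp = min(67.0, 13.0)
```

min() of floats returns float

float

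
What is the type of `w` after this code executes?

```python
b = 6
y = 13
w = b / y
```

int / int always returns float in Python 3 (6 / 13 = 0.461538)

float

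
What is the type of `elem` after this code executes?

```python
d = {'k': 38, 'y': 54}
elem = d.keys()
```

.keys() returns a dict_keys view object

dict_keys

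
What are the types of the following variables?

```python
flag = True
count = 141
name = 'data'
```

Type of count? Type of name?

count is int; name is str

int, str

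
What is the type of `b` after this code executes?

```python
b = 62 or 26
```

'or' returns the first truthy value (62, which is int)

int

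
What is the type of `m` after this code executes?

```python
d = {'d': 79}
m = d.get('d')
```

dict.get() returns the value (int) when key is found

int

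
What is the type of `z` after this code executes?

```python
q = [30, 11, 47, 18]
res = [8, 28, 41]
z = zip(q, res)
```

zip() returns a zip iterator object

zip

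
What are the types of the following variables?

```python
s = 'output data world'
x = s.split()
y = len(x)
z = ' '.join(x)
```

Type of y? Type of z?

len() returns int; str.join() returns str

int, str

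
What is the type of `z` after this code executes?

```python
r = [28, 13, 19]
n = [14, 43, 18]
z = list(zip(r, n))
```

list(zip(...)) returns a list of tuples

list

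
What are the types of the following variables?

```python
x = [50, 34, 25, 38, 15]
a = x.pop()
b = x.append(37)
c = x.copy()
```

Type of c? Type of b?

list.copy() returns list; list.append() returns None

list, NoneType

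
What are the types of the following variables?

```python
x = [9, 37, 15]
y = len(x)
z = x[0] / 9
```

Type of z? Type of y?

int / int returns float; len() returns int

float, int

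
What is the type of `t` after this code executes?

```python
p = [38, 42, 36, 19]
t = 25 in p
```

'in' operator returns bool

bool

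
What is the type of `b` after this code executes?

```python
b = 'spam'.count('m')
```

str.count() returns int

int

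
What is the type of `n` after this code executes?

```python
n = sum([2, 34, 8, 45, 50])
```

sum() of ints returns int

int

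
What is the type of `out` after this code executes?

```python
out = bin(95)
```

bin() returns str representation

str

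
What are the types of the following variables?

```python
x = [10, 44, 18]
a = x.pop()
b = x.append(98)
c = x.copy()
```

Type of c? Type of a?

list.copy() returns list; list.pop() returns the element (int)

list, int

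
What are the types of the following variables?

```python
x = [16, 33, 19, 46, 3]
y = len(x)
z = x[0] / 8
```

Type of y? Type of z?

len() returns int; int / int returns float

int, float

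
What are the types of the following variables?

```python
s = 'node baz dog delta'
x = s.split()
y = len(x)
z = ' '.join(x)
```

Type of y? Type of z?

len() returns int; str.join() returns str

int, str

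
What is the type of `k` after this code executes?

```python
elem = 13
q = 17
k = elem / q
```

int / int always returns float in Python 3 (13 / 17 = 0.764706)

float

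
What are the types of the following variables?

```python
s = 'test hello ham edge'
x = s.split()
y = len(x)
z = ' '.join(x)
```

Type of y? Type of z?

len() returns int; str.join() returns str

int, str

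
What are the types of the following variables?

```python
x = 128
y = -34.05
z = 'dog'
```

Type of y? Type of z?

y is float; z is str

float, str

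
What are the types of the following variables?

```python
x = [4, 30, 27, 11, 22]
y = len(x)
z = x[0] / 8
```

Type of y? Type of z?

len() returns int; int / int returns float

int, float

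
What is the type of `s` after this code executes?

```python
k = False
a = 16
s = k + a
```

bool + int returns int (False is 0, so 0 + 16 = 16)

int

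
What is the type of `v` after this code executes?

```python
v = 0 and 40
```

'and' returns the first falsy value (0, which is int)

int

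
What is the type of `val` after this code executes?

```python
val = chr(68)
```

chr() returns str (single character)

str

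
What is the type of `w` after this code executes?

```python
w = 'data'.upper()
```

str.upper() returns str

str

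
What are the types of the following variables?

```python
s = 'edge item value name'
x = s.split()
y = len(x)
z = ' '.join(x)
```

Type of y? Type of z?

len() returns int; str.join() returns str

int, str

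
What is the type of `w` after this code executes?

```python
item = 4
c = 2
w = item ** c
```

int ** positive int returns int (4 ** 2 = 16)

int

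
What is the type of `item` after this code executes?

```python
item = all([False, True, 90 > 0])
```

all() returns bool

bool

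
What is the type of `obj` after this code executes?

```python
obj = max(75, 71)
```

max() of ints returns int

int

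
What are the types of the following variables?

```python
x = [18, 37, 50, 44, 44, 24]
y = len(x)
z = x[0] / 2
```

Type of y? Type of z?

len() returns int; int / int returns float

int, float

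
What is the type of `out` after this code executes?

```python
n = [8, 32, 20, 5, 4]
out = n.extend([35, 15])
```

list.extend() returns None

NoneType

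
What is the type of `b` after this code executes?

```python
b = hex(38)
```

hex() returns str representation

str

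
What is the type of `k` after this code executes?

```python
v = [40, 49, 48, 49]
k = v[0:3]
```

Slicing a list always returns a list

list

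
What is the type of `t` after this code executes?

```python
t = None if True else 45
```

Ternary: condition is True, if branch (None) taken → NoneType

NoneType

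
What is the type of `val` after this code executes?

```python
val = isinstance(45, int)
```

isinstance() returns bool

bool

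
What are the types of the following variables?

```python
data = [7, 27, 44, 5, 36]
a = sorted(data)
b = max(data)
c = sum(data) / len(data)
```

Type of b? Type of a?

max of ints returns int; sorted() returns list

int, list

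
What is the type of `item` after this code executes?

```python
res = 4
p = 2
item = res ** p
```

int ** positive int returns int (4 ** 2 = 16)

int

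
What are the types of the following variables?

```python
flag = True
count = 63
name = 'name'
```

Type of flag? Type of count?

flag is bool; count is int

bool, int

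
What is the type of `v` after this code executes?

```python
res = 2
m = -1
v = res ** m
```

int ** negative int returns float

float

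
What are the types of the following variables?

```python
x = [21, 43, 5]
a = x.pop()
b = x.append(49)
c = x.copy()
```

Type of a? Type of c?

list.pop() returns the element (int); list.copy() returns list

int, list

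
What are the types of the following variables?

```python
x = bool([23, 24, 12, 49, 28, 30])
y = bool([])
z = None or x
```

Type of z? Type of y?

None or <bool> returns the bool; bool() returns bool

bool, bool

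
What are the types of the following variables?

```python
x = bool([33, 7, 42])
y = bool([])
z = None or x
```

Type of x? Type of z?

bool() returns bool; None or <bool> returns the bool

bool, bool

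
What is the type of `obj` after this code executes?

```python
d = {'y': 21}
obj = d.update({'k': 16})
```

dict.update() returns None

NoneType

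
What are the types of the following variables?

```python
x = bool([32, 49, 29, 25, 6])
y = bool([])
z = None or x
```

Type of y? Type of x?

bool() returns bool; bool() returns bool

bool, bool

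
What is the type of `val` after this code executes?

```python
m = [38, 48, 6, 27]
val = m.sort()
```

list.sort() returns None (sorts in place)

NoneType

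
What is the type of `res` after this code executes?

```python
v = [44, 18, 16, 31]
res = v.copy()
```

list.copy() returns list

list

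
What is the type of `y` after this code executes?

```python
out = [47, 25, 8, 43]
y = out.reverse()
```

list.reverse() returns None

NoneType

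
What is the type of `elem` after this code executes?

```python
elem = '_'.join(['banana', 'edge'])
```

str.join() returns str

str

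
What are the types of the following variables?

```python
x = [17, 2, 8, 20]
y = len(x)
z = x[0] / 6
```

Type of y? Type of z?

len() returns int; int / int returns float

int, float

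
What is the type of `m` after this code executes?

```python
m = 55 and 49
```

'and' returns the last value when all truthy (49, which is int)

int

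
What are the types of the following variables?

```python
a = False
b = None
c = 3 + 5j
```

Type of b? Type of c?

b is NoneType; c is complex

NoneType, complex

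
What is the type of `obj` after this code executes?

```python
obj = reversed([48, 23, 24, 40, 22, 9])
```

reversed() on a list returns a list_reverseiterator

list_reverseiterator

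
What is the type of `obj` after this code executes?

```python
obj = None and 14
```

'and' returns first falsy value (None)

NoneType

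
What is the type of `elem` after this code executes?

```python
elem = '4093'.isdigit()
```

str.isdigit() returns bool

bool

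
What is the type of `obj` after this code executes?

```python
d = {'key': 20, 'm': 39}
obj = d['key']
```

Accessing dict[str, int] with key 'key' returns int value 20

int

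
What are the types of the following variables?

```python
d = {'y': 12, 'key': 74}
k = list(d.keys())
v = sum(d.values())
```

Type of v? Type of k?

sum of int values returns int; list(...) returns list

int, list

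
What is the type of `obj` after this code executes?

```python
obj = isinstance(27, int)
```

isinstance() returns bool

bool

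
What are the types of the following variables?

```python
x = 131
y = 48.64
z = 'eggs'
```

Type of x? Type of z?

x is int; z is str

int, str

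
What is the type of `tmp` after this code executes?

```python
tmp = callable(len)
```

callable() returns bool

bool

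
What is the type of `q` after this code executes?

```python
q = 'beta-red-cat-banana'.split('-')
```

str.split() returns list

list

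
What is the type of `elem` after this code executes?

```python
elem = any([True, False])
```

any() returns bool

bool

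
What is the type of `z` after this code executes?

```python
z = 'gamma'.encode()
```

str.encode() returns bytes

bytes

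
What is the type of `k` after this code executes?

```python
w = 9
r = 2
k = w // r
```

int // int returns int (9 // 2 = 4)

int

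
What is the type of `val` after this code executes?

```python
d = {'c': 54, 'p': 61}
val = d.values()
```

.values() returns a dict_values view object

dict_values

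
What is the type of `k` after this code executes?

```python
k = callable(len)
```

callable() returns bool

bool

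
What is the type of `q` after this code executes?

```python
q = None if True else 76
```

Ternary: condition is True, if branch (None) taken → NoneType

NoneType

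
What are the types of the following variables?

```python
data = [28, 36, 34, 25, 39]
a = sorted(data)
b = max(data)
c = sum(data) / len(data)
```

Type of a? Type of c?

sorted() returns list; int / int returns float

list, float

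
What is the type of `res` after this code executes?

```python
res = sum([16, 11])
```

sum() of ints returns int

int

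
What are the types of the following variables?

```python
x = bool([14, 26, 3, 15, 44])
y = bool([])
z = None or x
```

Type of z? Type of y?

None or <bool> returns the bool; bool() returns bool

bool, bool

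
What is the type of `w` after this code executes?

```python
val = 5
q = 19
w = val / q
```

int / int always returns float in Python 3 (5 / 19 = 0.263158)

float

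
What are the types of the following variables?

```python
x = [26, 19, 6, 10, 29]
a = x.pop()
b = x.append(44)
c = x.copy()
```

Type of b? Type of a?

list.append() returns None; list.pop() returns the element (int)

NoneType, int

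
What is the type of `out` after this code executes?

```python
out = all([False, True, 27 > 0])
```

all() returns bool

bool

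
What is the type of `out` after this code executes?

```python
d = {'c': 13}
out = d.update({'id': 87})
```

dict.update() returns None

NoneType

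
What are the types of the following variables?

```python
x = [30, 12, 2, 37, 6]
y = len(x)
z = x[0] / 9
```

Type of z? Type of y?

int / int returns float; len() returns int

float, int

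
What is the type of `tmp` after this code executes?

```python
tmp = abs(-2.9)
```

abs() of float returns float

float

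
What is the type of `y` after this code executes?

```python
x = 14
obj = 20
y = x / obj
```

int / int always returns float in Python 3 (14 / 20 = 0.7)

float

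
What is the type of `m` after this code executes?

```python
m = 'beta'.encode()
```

str.encode() returns bytes

bytes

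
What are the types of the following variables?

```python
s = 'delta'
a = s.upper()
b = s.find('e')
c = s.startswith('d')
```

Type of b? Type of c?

str.find() returns int; str.startswith() returns bool

int, bool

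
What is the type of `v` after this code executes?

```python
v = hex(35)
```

hex() returns str representation

str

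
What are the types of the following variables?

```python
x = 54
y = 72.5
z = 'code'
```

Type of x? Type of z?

x is int; z is str

int, str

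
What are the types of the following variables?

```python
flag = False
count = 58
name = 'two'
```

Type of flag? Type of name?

flag is bool; name is str

bool, str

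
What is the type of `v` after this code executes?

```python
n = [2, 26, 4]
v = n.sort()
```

list.sort() returns None (sorts in place)

NoneType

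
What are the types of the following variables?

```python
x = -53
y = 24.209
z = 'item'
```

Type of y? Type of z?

y is float; z is str

float, str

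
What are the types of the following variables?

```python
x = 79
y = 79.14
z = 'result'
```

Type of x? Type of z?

x is int; z is str

int, str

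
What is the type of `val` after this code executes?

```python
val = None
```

None has type NoneType

NoneType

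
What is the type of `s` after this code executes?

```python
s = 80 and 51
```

'and' returns the last value when all truthy (51, which is int)

int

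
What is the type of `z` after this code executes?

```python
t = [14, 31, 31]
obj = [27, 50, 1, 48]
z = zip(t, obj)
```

zip() returns a zip iterator object

zip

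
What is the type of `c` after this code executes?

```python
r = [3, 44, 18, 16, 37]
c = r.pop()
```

list.pop() returns the popped element (int here)

int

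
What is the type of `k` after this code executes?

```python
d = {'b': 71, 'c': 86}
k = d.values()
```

.values() returns a dict_values view object

dict_values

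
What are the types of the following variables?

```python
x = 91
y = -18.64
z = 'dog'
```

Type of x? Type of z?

x is int; z is str

int, str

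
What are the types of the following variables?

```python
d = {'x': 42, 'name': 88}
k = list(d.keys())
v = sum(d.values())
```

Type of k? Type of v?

list(...) returns list; sum of int values returns int

list, int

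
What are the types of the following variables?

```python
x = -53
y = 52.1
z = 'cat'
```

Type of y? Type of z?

y is float; z is str

float, str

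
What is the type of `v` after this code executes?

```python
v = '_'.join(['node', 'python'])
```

str.join() returns str

str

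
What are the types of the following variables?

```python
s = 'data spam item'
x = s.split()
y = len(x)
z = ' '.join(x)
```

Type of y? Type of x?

len() returns int; str.split() returns list

int, list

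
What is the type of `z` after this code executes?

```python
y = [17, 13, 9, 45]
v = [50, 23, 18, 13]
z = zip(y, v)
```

zip() returns a zip iterator object

zip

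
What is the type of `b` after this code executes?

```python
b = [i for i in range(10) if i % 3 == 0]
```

A list comprehension [...] produces a list

list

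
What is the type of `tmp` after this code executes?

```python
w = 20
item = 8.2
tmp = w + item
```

int + float returns float (20 + 8.2 = 28.2)

float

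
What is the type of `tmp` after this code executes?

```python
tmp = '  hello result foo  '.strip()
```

str.strip() returns str

str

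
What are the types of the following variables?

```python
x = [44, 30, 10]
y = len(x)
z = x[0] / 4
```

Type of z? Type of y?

int / int returns float; len() returns int

float, int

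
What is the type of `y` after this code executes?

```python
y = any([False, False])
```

any() returns bool

bool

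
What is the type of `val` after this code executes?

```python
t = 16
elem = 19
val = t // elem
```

int // int returns int (16 // 19 = 0)

int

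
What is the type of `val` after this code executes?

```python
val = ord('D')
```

ord() returns int (Unicode code point)

int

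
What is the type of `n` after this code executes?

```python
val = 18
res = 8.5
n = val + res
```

int + float returns float (18 + 8.5 = 26.5)

float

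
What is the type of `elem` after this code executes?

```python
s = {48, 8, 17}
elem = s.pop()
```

Popping from a set of ints returns int

int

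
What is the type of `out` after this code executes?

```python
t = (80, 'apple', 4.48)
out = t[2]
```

Index 2 of tuple is 4.48 which is float

float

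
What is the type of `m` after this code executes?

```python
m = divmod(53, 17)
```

divmod() returns a tuple (quotient, remainder)

tuple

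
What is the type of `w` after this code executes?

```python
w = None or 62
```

'or' with None returns the other value (62, int)

int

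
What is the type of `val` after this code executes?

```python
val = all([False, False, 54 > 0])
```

all() returns bool

bool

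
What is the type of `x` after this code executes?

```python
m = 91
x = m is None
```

'is' comparison returns bool

bool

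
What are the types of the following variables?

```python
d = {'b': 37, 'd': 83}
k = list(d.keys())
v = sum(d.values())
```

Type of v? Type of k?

sum of int values returns int; list(...) returns list

int, list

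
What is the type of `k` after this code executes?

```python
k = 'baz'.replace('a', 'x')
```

str.replace() returns str

str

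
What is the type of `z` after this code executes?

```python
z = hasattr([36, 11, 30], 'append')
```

hasattr() returns bool

bool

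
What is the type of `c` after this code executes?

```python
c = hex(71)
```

hex() returns str representation

str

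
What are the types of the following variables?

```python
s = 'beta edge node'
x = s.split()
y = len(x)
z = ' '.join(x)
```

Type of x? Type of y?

str.split() returns list; len() returns int

list, int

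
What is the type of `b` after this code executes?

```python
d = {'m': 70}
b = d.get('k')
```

dict.get() returns None when key 'k' is not found and no default given

NoneType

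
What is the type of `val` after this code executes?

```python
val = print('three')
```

print() returns None

NoneType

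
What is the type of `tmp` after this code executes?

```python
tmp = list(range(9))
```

list(range(...)) returns list

list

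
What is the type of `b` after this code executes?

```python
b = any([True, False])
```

any() returns bool

bool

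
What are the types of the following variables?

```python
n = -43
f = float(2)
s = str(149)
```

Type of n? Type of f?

n is int; f is float

int, float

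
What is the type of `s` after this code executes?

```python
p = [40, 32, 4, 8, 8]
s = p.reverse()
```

list.reverse() returns None

NoneType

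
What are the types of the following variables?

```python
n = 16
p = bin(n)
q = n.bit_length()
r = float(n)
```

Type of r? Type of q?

float() returns float; int.bit_length() returns int

float, int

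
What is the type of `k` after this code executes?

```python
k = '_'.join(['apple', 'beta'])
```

str.join() returns str

str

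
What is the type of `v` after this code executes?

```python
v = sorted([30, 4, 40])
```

sorted() always returns list

list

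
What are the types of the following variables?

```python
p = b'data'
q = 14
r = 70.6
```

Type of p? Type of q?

p is bytes; q is int

bytes, int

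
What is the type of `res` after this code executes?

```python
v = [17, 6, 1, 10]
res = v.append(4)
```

list.append() returns None (mutates in place)

NoneType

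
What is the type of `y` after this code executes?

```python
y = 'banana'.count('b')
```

str.count() returns int

int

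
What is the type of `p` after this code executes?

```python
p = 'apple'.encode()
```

str.encode() returns bytes

bytes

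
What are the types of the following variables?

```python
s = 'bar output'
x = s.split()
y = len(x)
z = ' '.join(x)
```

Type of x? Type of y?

str.split() returns list; len() returns int

list, int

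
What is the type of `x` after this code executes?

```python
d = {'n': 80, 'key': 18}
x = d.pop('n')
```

dict.pop() returns the value (int)

int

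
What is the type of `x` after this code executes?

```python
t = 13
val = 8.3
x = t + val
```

int + float returns float (13 + 8.3 = 21.3)

float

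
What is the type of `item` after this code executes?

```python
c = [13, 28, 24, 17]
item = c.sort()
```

list.sort() returns None (sorts in place)

NoneType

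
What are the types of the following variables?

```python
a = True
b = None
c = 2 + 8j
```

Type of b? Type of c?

b is NoneType; c is complex

NoneType, complex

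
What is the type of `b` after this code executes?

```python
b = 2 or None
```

'or' returns first truthy value (2, int)

int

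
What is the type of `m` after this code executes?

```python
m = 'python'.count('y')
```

str.count() returns int

int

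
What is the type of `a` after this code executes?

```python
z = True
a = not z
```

'not' always returns bool

bool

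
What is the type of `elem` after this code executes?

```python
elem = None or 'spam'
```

'or' with None returns the other value ('spam', str)

str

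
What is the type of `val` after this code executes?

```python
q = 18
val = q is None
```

'is' comparison returns bool

bool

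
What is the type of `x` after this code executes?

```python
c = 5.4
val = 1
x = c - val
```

float - int returns float (5.4 - 1 = 4.4)

float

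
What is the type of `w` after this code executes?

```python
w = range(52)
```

range() returns a range object

range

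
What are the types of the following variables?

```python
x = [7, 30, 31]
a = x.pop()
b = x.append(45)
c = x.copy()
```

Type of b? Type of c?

list.append() returns None; list.copy() returns list

NoneType, list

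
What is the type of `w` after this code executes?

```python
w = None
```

None has type NoneType

NoneType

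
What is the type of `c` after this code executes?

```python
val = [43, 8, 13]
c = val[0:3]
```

Slicing a list always returns a list

list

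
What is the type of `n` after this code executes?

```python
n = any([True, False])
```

any() returns bool

bool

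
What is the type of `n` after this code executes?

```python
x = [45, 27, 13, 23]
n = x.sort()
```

list.sort() returns None (sorts in place)

NoneType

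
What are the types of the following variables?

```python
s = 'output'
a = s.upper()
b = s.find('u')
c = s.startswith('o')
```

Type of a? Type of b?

str.upper() returns str; str.find() returns int

str, int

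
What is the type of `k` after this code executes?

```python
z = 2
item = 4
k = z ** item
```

int ** positive int returns int (2 ** 4 = 16)

int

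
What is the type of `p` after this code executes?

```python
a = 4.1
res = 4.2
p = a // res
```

float // float returns float (floor division preserves float type)

float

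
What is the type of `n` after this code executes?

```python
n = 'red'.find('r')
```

str.find() returns int (index, or -1)

int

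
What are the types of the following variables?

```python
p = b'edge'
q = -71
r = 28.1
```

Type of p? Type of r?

p is bytes; r is float

bytes, float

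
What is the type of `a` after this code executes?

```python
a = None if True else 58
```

Ternary: condition is True, if branch (None) taken → NoneType

NoneType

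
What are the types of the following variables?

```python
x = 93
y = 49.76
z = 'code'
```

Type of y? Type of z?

y is float; z is str

float, str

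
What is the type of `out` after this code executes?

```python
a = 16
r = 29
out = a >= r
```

Comparison operators return bool

bool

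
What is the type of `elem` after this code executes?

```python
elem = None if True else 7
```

Ternary: condition is True, if branch (None) taken → NoneType

NoneType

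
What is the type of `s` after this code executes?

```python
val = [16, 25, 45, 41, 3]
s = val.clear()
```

list.clear() returns None

NoneType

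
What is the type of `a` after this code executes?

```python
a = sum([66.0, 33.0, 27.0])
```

sum() of floats returns float

float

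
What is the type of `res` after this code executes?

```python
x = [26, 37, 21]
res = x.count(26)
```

list.count() returns int

int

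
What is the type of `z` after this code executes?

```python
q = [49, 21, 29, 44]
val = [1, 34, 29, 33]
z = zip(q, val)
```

zip() returns a zip iterator object

zip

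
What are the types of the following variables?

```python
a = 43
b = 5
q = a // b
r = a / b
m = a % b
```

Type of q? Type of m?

int // int returns int; int % int returns int

int, int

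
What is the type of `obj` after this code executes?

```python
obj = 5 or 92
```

'or' returns the first truthy value (5, which is int)

int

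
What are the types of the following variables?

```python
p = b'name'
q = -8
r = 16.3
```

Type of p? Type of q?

p is bytes; q is int

bytes, int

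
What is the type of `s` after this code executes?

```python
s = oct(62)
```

oct() returns str representation

str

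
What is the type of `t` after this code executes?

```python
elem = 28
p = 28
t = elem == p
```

Equality comparison returns bool

bool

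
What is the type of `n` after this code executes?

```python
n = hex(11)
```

hex() returns str representation

str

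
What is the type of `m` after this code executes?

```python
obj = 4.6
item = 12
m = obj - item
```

float - int returns float (4.6 - 12 = -7.4)

float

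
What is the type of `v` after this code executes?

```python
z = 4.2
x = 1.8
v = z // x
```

float // float returns float (floor division preserves float type)

float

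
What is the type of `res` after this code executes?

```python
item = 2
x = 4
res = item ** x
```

int ** positive int returns int (2 ** 4 = 16)

int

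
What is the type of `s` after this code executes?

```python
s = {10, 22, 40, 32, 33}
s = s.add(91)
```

set.add() returns None (mutates in place)

NoneType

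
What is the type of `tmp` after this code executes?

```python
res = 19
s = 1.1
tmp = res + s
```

int + float returns float (19 + 1.1 = 20.1)

float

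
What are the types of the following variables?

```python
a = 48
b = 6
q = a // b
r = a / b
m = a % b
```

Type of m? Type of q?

int % int returns int; int // int returns int

int, int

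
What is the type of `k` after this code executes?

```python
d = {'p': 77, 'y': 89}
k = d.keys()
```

.keys() returns a dict_keys view object

dict_keys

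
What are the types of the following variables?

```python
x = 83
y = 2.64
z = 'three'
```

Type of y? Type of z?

y is float; z is str

float, str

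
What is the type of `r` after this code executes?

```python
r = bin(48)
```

bin() returns str representation

str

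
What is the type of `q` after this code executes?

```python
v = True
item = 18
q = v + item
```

bool + int returns int (True is 1, so 1 + 18 = 19)

int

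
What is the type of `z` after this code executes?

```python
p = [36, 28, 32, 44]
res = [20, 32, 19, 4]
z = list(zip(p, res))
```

list(zip(...)) returns a list of tuples

list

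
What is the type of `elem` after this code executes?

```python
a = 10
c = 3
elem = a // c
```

int // int returns int (10 // 3 = 3)

int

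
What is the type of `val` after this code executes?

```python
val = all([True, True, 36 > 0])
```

all() returns bool

bool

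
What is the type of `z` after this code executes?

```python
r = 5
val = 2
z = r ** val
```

int ** positive int returns int (5 ** 2 = 25)

int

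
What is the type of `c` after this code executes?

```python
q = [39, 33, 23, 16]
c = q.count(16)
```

list.count() returns int

int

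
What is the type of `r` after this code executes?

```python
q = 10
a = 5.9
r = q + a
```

int + float returns float (10 + 5.9 = 15.9)

float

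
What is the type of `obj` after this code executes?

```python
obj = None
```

None has type NoneType

NoneType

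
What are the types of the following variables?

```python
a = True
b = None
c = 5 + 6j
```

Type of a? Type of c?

a is bool; c is complex

bool, complex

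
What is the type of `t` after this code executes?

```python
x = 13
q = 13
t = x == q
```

Equality comparison returns bool

bool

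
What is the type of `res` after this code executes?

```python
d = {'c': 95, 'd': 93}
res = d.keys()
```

.keys() returns a dict_keys view object

dict_keys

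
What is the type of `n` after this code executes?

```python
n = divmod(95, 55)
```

divmod() returns a tuple (quotient, remainder)

tuple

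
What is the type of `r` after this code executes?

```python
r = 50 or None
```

'or' returns first truthy value (50, int)

int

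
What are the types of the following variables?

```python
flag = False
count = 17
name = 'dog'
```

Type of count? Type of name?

count is int; name is str

int, str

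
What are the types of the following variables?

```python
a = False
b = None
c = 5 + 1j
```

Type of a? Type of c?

a is bool; c is complex

bool, complex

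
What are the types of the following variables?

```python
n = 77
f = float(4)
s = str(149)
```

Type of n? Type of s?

n is int; s is str

int, str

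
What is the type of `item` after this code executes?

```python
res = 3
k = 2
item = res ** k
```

int ** positive int returns int (3 ** 2 = 9)

int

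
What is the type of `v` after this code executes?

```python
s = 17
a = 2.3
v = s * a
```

int * float returns float (17 * 2.3 = 39.1)

float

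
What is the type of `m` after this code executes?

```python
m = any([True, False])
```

any() returns bool

bool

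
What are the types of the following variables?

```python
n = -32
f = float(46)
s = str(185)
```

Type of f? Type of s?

f is float; s is str

float, str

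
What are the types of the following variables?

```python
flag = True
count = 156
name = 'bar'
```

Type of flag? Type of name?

flag is bool; name is str

bool, str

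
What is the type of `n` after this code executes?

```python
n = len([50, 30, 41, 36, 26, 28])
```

len() always returns int

int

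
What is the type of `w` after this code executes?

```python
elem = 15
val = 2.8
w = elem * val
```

int * float returns float (15 * 2.8 = 42.0)

float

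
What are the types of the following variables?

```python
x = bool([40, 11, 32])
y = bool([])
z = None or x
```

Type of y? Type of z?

bool() returns bool; None or <bool> returns the bool

bool, bool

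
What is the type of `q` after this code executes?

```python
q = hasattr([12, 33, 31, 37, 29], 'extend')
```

hasattr() returns bool

bool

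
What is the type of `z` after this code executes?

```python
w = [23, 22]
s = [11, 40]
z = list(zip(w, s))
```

list(zip(...)) returns a list of tuples

list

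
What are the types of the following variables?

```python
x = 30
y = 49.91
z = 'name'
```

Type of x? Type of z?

x is int; z is str

int, str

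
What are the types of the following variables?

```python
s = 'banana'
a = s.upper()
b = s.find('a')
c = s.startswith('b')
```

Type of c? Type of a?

str.startswith() returns bool; str.upper() returns str

bool, str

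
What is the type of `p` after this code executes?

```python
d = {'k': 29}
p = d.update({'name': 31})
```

dict.update() returns None

NoneType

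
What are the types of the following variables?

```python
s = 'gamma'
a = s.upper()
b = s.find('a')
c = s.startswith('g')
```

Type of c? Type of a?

str.startswith() returns bool; str.upper() returns str

bool, str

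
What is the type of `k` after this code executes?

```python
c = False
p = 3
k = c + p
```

bool + int returns int (False is 0, so 0 + 3 = 3)

int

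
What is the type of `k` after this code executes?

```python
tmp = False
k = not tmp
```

'not' always returns bool

bool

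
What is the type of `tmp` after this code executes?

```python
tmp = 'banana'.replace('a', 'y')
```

str.replace() returns str

str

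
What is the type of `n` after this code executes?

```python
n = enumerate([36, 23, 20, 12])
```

enumerate() returns an enumerate iterator object

enumerate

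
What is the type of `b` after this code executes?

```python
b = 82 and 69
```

'and' returns the last value when all truthy (69, which is int)

int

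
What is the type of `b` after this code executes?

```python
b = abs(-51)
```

abs() of int returns int

int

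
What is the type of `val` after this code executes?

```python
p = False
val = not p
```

'not' always returns bool

bool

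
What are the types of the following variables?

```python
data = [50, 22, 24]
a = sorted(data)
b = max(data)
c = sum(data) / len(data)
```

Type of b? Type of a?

max of ints returns int; sorted() returns list

int, list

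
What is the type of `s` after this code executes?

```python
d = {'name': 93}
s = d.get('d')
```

dict.get() returns None when key 'd' is not found and no default given

NoneType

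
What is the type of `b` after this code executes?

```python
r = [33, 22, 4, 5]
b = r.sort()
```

list.sort() returns None (sorts in place)

NoneType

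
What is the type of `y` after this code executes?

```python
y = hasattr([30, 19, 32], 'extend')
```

hasattr() returns bool

bool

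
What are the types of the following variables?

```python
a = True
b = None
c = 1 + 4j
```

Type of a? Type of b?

a is bool; b is NoneType

bool, NoneType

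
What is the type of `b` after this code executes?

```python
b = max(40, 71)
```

max() of ints returns int

int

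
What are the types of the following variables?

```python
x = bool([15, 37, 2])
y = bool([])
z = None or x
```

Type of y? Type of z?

bool() returns bool; None or <bool> returns the bool

bool, bool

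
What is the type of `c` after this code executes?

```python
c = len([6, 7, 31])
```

len() always returns int

int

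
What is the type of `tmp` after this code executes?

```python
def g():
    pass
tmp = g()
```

A function with no return statement returns None

NoneType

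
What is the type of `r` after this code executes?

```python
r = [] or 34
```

'or' returns first truthy value (34, which is int)

int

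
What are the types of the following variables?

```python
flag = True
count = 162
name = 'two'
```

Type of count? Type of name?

count is int; name is str

int, str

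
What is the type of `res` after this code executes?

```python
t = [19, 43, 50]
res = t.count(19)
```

list.count() returns int

int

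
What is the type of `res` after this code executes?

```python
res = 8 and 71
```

'and' returns the last value when all truthy (71, which is int)

int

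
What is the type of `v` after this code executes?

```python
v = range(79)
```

range() returns a range object

range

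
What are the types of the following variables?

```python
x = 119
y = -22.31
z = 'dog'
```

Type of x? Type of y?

x is int; y is float

int, float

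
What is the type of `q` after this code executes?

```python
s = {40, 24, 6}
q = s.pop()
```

Popping from a set of ints returns int

int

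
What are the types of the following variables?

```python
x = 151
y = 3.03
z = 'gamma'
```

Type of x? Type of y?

x is int; y is float

int, float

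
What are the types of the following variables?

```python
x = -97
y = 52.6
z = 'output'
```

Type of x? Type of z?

x is int; z is str

int, str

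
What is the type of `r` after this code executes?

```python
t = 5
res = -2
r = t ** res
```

int ** negative int returns float

float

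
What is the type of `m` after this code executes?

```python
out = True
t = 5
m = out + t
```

bool + int returns int (True is 1, so 1 + 5 = 6)

int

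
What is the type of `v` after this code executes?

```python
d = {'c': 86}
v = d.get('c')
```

dict.get() returns the value (int) when key is found

int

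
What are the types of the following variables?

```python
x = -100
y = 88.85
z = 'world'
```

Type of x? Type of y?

x is int; y is float

int, float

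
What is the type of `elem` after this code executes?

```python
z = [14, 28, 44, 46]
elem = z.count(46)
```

list.count() returns int

int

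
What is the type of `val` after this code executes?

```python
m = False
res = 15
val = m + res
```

bool + int returns int (False is 0, so 0 + 15 = 15)

int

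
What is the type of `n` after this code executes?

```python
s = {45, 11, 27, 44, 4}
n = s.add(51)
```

set.add() returns None (mutates in place)

NoneType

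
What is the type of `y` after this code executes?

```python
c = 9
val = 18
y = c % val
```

int % int returns int (9 % 18 = 9)

int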